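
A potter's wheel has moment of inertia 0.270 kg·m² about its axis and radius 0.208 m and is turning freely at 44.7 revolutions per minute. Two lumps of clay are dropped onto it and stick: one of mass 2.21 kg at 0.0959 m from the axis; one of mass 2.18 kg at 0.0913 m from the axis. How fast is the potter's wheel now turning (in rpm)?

ω_f ≈ 39.1 rpm

The added mass arrives with no angular momentum about the axis, and any external torque about the axis is negligible, so the system's angular momentum is conserved.
Added inertia Σmr² = (2.21)(0.0959)² + (2.18)(0.0913)² = 0.03850 kg·m²; I_f = 0.2700 + 0.03850 = 0.3085 kg·m².
ω_f = I_p ω_i / I_f = (0.2700)(44.7) / 0.3085 = 39.12 rpm.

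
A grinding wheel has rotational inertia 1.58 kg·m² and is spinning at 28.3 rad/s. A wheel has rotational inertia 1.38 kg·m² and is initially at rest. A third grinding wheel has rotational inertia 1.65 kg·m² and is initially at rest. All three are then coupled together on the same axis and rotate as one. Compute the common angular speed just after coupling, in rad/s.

The coupling torques are internal; angular momentum about the shared axis is conserved.
Taking A's sense as positive: L = (1.580)(28.3) = 44.71 kg·m²·rad/s.
Combined I = 1.580 + 1.380 + 1.650 = 4.610 kg·m².
ω_f = L / I = 44.71 / 4.610 = 9.699 rad/s.

|ω_f| ≈ 9.70 rad/s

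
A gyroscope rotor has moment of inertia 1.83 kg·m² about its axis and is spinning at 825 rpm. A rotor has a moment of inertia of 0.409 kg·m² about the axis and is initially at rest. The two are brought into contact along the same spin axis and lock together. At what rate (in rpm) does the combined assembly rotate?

|ω_f| ≈ 674 rpm

The coupling torques are internal; angular momentum about the shared axis is conserved.
Taking A's sense as positive: L = (1.830)(825) = 1510 kg·m²·rpm.
Combined I = 1.830 + 0.4090 = 2.239 kg·m².
ω_f = L / I = 1510 / 2.239 = 674.3 rpm.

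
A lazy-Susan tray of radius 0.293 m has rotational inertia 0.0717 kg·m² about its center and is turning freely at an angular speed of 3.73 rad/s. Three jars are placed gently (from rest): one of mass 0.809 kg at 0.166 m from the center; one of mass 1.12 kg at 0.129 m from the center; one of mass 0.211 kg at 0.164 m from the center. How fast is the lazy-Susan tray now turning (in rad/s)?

ω_f ≈ 2.26 rad/s

No external torque acts about the center; L_before = L_after.
Added inertia Σmr² = (0.809)(0.166)² + (1.12)(0.129)² + (0.211)(0.164)² = 0.04661 kg·m²; I_f = 0.07170 + 0.04661 = 0.1183 kg·m².
ω_f = I_p ω_i / I_f = (0.07170)(3.73) / 0.1183 = 2.261 rad/s.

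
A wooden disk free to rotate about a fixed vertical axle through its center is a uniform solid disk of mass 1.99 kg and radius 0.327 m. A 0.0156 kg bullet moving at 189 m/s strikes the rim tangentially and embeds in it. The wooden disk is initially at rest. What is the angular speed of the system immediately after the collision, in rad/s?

The axle reaction passes through the axle and exerts no torque about it; angular momentum about the axle is conserved through the impact.
I_p = ½(1.99)(0.327)² = 0.1064 kg·m². Taking the sense of the bullet's angular momentum as positive, L_{bullet} = m v R = (0.0156)(189)(0.327) = 0.9641 kg·m²/s.
L_i = 0 + 0.9641 = 0.9641 kg·m²/s.
After sticking, I_f = I_p + m R² = 0.1064 + (0.0156)(0.327)² = 0.1081 kg·m².
ω_f = L_i / I_f = 0.9641 / 0.1081 = 8.922 rad/s.

|ω_f| ≈ 8.92 rad/s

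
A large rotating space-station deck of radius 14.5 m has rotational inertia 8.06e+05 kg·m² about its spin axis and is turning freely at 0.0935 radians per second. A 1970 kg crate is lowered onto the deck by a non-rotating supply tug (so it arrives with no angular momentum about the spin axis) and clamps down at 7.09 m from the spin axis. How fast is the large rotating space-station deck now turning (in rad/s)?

ω_f ≈ 0.0833 rad/s

No external torque acts about the spin axis; L_before = L_after.
Added inertia Σmr² = (1970)(7.09)² = 99030 kg·m²; I_f = 8.060e+05 + 99030 = 9.050e+05 kg·m².
ω_f = I_p ω_i / I_f = (8.060e+05)(0.0935) / 9.050e+05 = 0.08327 rad/s.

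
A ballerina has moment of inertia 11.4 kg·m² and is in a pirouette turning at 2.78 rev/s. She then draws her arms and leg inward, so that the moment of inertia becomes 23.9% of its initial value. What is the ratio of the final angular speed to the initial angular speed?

ω₂/ω₁ ≈ 4.18

With no external torque about the axis, L is conserved: I₁ω₁ = I₂ω₂.
I₂ = 0.239 × 11.4 = 2.725 kg·m².
ω₂/ω₁ = I₁/I₂ = 11.40 / 2.725 = 4.184.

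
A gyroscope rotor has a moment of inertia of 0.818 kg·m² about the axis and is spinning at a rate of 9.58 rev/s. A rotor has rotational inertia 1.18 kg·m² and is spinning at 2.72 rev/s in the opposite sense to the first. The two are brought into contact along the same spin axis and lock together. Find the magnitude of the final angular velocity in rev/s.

The coupling torques are internal; angular momentum about the shared axis is conserved.
Taking A's sense as positive: L = (0.8180)(9.58) − (1.180)(2.72) = 4.627 kg·m²·rev/s.
Combined I = 0.8180 + 1.180 = 1.998 kg·m².
ω_f = L / I = 4.627 / 1.998 = 2.316 rev/s.

|ω_f| ≈ 2.32 rev/s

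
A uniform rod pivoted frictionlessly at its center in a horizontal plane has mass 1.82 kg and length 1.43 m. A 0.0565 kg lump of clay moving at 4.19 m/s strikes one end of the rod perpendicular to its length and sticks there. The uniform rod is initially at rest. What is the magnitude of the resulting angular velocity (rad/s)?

|ω_f| ≈ 0.499 rad/s

The axle reaction passes through the pivot and exerts no torque about it; angular momentum about the pivot is conserved through the impact.
I_p = (1/12)(1.82)(1.43)² = 0.3101 kg·m². Taking the sense of the lump of clay's angular momentum as positive, L_{lump} = m v R = (0.0565)(4.19)(1.43/2) = 0.1693 kg·m²/s.
L_i = 0 + 0.1693 = 0.1693 kg·m²/s.
After sticking, I_f = I_p + m R² = 0.3101 + (0.0565)(1.43/2)² = 0.3390 kg·m².
ω_f = L_i / I_f = 0.1693 / 0.3390 = 0.4993 rad/s.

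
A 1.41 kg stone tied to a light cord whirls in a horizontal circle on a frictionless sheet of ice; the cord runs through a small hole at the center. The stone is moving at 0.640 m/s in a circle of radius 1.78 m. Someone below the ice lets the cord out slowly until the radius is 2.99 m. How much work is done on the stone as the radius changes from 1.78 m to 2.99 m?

The only horizontal force on the mass is along the cord (radial), so it exerts no torque about the hole and angular momentum m v r is conserved.
v₂ = v₁ r₁ / r₂ = (0.640)(1.78) / (2.99) = 0.3810 m/s.
W = ΔKE = ½m(v₂² − v₁²) = -0.1864 J.

W ≈ -0.186 J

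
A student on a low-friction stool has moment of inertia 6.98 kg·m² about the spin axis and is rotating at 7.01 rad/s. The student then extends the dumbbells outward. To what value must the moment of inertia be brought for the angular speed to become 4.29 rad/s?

Angular momentum about the spin axis is conserved since the torque about it is zero.
I₂ = I₁ω₁ / ω₂ = (6.98)(7.01) / (4.29) = 11.41 kg·m².

I₂ ≈ 11.4 kg·m²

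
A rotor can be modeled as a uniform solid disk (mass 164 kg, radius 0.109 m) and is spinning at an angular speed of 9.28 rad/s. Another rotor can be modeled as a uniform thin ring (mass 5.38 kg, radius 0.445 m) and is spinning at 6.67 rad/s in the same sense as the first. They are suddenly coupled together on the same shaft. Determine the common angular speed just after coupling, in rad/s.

|ω_f| ≈ 7.92 rad/s

The coupling torques are internal; angular momentum about the shared axis is conserved.
Moments of inertia: I_A = ½(164)(0.109)² = 0.9742 kg·m²; I_B = (5.38)(0.445)² = 1.065 kg·m².
Taking A's sense as positive: L = (0.9742)(9.28) + (1.065)(6.67) = 16.15 kg·m²·rad/s.
Combined I = 0.9742 + 1.065 = 2.040 kg·m².
ω_f = L / I = 16.15 / 2.040 = 7.917 rad/s.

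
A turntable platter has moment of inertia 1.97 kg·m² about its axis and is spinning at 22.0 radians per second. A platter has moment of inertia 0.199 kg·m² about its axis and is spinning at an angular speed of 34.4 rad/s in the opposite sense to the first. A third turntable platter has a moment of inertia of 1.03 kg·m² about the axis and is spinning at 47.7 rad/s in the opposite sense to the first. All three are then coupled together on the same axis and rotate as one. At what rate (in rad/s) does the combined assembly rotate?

|ω_f| ≈ 3.95 rad/s

No external torque acts about the common axis, so total angular momentum is conserved.
Taking A's sense as positive: L = (1.970)(22.0) − (0.1990)(34.4) − (1.030)(47.7) = -12.64 kg·m²·rad/s.
Combined I = 1.970 + 0.1990 + 1.030 = 3.199 kg·m².
ω_f = L / I = -12.64 / 3.199 = -3.950 rad/s.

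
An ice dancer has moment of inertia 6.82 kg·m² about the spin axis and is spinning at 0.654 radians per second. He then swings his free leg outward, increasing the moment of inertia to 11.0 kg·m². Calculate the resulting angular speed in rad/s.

ω₂ ≈ 0.405 rad/s

Angular momentum about the spin axis is conserved since the torque about it is zero.
ω₂ = I₁ω₁ / I₂ = (6.820)(0.654 rad/s) / (11.00) = 0.4055 rad/s.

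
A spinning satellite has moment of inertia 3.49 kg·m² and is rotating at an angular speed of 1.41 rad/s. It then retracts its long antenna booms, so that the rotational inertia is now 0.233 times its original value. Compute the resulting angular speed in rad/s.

Angular momentum about the spin axis is conserved since the torque about it is zero.
I₂ = 0.233 × 3.49 = 0.8132 kg·m².
ω₂ = I₁ω₁ / I₂ = (3.490)(1.41 rad/s) / (0.8132) = 6.052 rad/s.

ω₂ ≈ 6.05 rad/s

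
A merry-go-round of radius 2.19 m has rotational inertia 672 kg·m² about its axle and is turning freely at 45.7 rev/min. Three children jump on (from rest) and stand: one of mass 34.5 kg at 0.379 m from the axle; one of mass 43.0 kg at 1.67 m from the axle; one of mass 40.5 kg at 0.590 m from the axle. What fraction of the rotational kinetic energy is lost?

The added mass arrives with no angular momentum about the axle, and any external torque about the axle is negligible, so the system's angular momentum is conserved.
Added inertia Σmr² = (34.5)(0.379)² + (43.0)(1.67)² + (40.5)(0.590)² = 139.0 kg·m²; I_f = 672.0 + 139.0 = 811.0 kg·m².
ω_f = I_p ω_i / I_f = (672.0)(45.7) / 811.0 = 37.87 rpm.
KE_i = ½(672.0)(4.786 rad/s)² = 7695 J; KE_f = ½(811.0)(3.966)² = 6377 J.
Fraction lost = 0.1714.

fraction ≈ 0.171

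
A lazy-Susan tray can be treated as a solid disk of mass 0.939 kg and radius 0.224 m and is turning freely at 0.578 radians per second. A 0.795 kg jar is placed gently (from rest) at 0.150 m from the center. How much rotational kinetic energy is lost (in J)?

energy lost ≈ 0.00170 J

The added mass arrives with no angular momentum about the center, and any external torque about the center is negligible, so the system's angular momentum is conserved.
I_p = ½(0.939)(0.224)² = 0.02356 kg·m².
Added inertia Σmr² = (0.795)(0.150)² = 0.01789 kg·m²; I_f = 0.02356 + 0.01789 = 0.04145 kg·m².
ω_f = I_p ω_i / I_f = (0.02356)(0.578) / 0.04145 = 0.3285 rad/s.
KE_i = ½(0.02356)(0.5780 rad/s)² = 0.003935 J; KE_f = ½(0.04145)(0.3285)² = 0.002237 J.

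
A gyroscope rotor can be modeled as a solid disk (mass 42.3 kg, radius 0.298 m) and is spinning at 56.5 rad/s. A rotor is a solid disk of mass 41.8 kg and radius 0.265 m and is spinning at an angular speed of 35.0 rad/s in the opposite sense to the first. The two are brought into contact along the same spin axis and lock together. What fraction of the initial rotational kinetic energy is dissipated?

fraction ≈ 0.885

No external torque acts about the common axis, so total angular momentum is conserved.
Moments of inertia: I_A = ½(42.3)(0.298)² = 1.878 kg·m²; I_B = ½(41.8)(0.265)² = 1.468 kg·m².
Taking A's sense as positive: L = (1.878)(56.5) − (1.468)(35.0) = 54.75 kg·m²·rad/s.
Combined I = 1.878 + 1.468 = 3.346 kg·m².
ω_f = L / I = 54.75 / 3.346 = 16.36 rad/s.
KE_i = ½ΣIω² = 3897 J; KE_f = ½(3.346)(16.36)² = 447.9 J.
Fraction dissipated = (KE_i − KE_f)/KE_i = 0.8851.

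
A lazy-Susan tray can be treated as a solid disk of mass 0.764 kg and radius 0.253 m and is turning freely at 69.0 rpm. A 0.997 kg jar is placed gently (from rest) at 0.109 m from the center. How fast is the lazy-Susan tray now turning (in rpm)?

ω_f ≈ 46.5 rpm

The added mass arrives with no angular momentum about the center, and any external torque about the center is negligible, so the system's angular momentum is conserved.
I_p = ½(0.764)(0.253)² = 0.02445 kg·m².
Added inertia Σmr² = (0.997)(0.109)² = 0.01185 kg·m²; I_f = 0.02445 + 0.01185 = 0.03630 kg·m².
ω_f = I_p ω_i / I_f = (0.02445)(69.0) / 0.03630 = 46.48 rpm.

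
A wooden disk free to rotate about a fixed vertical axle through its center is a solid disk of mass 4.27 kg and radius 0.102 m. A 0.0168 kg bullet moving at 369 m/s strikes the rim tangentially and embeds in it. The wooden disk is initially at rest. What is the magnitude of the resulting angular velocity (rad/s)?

About the axle the impulsive forces during the collision are internal, so angular momentum about that axis is conserved.
I_p = ½(4.27)(0.102)² = 0.02221 kg·m². Taking the sense of the bullet's angular momentum as positive, L_{bullet} = m v R = (0.0168)(369)(0.102) = 0.6323 kg·m²/s.
L_i = 0 + 0.6323 = 0.6323 kg·m²/s.
After sticking, I_f = I_p + m R² = 0.02221 + (0.0168)(0.102)² = 0.02239 kg·m².
ω_f = L_i / I_f = 0.6323 / 0.02239 = 28.24 rad/s.

|ω_f| ≈ 28.2 rad/s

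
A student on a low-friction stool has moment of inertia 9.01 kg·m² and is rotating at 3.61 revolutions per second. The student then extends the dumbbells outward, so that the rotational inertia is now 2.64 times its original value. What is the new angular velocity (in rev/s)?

ω₂ ≈ 1.37 rev/s

With no external torque about the axis, L is conserved: I₁ω₁ = I₂ω₂.
I₂ = 2.64 × 9.01 = 23.79 kg·m².
ω₂ = I₁ω₁ / I₂ = (9.010)(3.61 rev/s) / (23.79) = 1.367 rev/s.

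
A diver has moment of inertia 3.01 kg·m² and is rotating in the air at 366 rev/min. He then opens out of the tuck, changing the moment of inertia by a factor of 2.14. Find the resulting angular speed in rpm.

Angular momentum about the spin axis is conserved since the torque about it is zero.
I₂ = 2.14 × 3.01 = 6.441 kg·m².
ω₂ = I₁ω₁ / I₂ = (3.010)(366 rpm) / (6.441) = 171.0 rpm.

ω₂ ≈ 171 rpm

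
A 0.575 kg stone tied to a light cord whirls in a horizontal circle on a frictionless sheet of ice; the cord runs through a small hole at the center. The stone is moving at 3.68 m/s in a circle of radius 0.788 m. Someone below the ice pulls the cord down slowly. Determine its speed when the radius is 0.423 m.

Central (radial) force ⇒ zero torque about the center ⇒ m v r is constant.
v₂ = v₁ r₁ / r₂ = (3.68)(0.788) / (0.423) = 6.855 m/s.

v₂ ≈ 6.86 m/s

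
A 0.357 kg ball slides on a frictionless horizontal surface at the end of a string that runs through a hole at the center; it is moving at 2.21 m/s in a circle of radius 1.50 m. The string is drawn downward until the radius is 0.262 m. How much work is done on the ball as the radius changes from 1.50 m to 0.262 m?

Central (radial) force ⇒ zero torque about the center ⇒ m v r is constant.
v₂ = v₁ r₁ / r₂ = (2.21)(1.50) / (0.262) = 12.65 m/s.
W = ΔKE = ½m(v₂² − v₁²) = 27.70 J.

W ≈ 27.7 J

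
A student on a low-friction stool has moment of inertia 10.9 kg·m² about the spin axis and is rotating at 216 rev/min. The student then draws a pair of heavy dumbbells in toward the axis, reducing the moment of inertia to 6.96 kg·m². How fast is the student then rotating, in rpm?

With no external torque about the axis, L is conserved: I₁ω₁ = I₂ω₂.
ω₂ = I₁ω₁ / I₂ = (10.90)(216 rpm) / (6.960) = 338.3 rpm.

ω₂ ≈ 338 rpm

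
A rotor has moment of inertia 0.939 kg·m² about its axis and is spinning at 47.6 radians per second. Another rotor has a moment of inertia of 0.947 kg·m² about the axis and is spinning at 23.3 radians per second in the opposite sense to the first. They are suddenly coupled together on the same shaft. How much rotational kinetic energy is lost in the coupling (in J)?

The coupling torques are internal; angular momentum about the shared axis is conserved.
Taking A's sense as positive: L = (0.9390)(47.6) − (0.9470)(23.3) = 22.63 kg·m²·rad/s.
Combined I = 0.9390 + 0.9470 = 1.886 kg·m².
ω_f = L / I = 22.63 / 1.886 = 12.00 rad/s.
KE_i = ½ΣIω² = 1321 J; KE_f = ½(1.886)(12.00)² = 135.8 J.

ΔKE lost ≈ 1190 J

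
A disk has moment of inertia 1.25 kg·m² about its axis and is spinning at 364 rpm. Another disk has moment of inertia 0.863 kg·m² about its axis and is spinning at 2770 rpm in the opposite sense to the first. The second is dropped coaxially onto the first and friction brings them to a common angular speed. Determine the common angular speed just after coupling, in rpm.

|ω_f| ≈ 916 rpm

The coupling torques are internal; angular momentum about the shared axis is conserved.
Taking A's sense as positive: L = (1.250)(364) − (0.8630)(2770) = -1936 kg·m²·rpm.
Combined I = 1.250 + 0.8630 = 2.113 kg·m².
ω_f = L / I = -1936 / 2.113 = -916.0 rpm.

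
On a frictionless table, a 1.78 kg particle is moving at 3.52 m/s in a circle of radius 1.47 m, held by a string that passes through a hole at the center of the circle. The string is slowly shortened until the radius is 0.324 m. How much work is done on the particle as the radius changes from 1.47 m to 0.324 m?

The only horizontal force on the mass is along the cord (radial), so it exerts no torque about the hole and angular momentum m v r is conserved.
v₂ = v₁ r₁ / r₂ = (3.52)(1.47) / (0.324) = 15.97 m/s.
W = ΔKE = ½m(v₂² − v₁²) = 216.0 J.

W ≈ 216 J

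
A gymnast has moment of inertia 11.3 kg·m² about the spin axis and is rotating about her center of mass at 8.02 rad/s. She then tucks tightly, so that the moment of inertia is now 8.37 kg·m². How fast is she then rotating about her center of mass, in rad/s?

ω₂ ≈ 10.8 rad/s

With no external torque about the axis, L is conserved: I₁ω₁ = I₂ω₂.
ω₂ = I₁ω₁ / I₂ = (11.30)(8.02 rad/s) / (8.370) = 10.83 rad/s.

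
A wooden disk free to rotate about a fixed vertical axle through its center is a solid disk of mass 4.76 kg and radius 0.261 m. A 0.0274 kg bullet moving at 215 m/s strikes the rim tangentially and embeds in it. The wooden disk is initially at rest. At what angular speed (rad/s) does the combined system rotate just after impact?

The axle reaction passes through the axle and exerts no torque about it; angular momentum about the axle is conserved through the impact.
I_p = ½(4.76)(0.261)² = 0.1621 kg·m². Taking the sense of the bullet's angular momentum as positive, L_{bullet} = m v R = (0.0274)(215)(0.261) = 1.538 kg·m²/s.
L_i = 0 + 1.538 = 1.538 kg·m²/s.
After sticking, I_f = I_p + m R² = 0.1621 + (0.0274)(0.261)² = 0.1640 kg·m².
ω_f = L_i / I_f = 1.538 / 0.1640 = 9.376 rad/s.

|ω_f| ≈ 9.38 rad/s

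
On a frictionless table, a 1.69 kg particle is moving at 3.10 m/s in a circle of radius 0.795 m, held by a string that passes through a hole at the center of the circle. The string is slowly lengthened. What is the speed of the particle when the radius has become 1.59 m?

v₂ ≈ 1.55 m/s

The only horizontal force on the mass is along the cord (radial), so it exerts no torque about the hole and angular momentum m v r is conserved.
v₂ = v₁ r₁ / r₂ = (3.10)(0.795) / (1.59) = 1.550 m/s.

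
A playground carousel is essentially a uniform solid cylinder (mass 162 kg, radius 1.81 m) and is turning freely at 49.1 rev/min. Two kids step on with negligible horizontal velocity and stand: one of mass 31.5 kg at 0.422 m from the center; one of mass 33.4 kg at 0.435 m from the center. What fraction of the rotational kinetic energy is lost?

fraction ≈ 0.0430

No external torque acts about the center; L_before = L_after.
I_p = ½(162)(1.81)² = 265.4 kg·m².
Added inertia Σmr² = (31.5)(0.422)² + (33.4)(0.435)² = 11.93 kg·m²; I_f = 265.4 + 11.93 = 277.3 kg·m².
ω_f = I_p ω_i / I_f = (265.4)(49.1) / 277.3 = 46.99 rpm.
KE_i = ½(265.4)(5.142 rad/s)² = 3508 J; KE_f = ½(277.3)(4.921)² = 3357 J.
Fraction lost = 0.04302.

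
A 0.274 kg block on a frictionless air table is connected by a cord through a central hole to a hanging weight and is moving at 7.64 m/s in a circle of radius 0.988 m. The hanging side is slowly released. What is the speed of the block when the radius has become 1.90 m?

v₂ ≈ 3.97 m/s

Central (radial) force ⇒ zero torque about the center ⇒ m v r is constant.
v₂ = v₁ r₁ / r₂ = (7.64)(0.988) / (1.90) = 3.973 m/s.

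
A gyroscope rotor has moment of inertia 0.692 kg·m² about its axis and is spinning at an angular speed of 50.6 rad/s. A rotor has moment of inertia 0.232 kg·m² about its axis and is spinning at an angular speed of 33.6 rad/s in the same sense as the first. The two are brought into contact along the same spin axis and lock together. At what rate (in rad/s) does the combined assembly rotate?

The coupling torques are internal; angular momentum about the shared axis is conserved.
Taking A's sense as positive: L = (0.6920)(50.6) + (0.2320)(33.6) = 42.81 kg·m²·rad/s.
Combined I = 0.6920 + 0.2320 = 0.9240 kg·m².
ω_f = L / I = 42.81 / 0.9240 = 46.33 rad/s.

|ω_f| ≈ 46.3 rad/s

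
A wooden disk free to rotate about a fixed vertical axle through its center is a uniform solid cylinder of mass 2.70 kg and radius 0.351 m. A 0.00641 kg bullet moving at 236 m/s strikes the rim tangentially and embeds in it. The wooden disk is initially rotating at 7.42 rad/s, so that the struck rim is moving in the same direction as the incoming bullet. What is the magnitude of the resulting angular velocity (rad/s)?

|ω_f| ≈ 10.6 rad/s

The axle reaction passes through the axle and exerts no torque about it; angular momentum about the axle is conserved through the impact.
I_p = ½(2.70)(0.351)² = 0.1663 kg·m². Taking the sense of the bullet's angular momentum as positive, L_{bullet} = m v R = (0.00641)(236)(0.351) = 0.5310 kg·m²/s.
L_i = +I_p ω_p + m v R = +(0.1663)(7.42) + 0.5310 = 1.765 kg·m²/s.
After sticking, I_f = I_p + m R² = 0.1663 + (0.00641)(0.351)² = 0.1671 kg·m².
ω_f = L_i / I_f = 1.765 / 0.1671 = 10.56 rad/s.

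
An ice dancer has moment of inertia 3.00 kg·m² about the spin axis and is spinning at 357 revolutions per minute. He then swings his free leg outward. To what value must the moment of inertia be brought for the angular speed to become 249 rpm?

I₂ ≈ 4.30 kg·m²

Angular momentum about the spin axis is conserved since the torque about it is zero.
I₂ = I₁ω₁ / ω₂ = (3.00)(357) / (249) = 4.301 kg·m².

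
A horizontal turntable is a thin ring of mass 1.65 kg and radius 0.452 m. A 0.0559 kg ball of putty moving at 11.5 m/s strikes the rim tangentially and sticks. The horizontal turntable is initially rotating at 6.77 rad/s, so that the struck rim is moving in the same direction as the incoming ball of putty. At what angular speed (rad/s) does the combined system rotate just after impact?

About the axle the impulsive forces during the collision are internal, so angular momentum about that axis is conserved.
I_p = (1.65)(0.452)² = 0.3371 kg·m². Taking the sense of the ball of putty's angular momentum as positive, L_{ball} = m v R = (0.0559)(11.5)(0.452) = 0.2906 kg·m²/s.
L_i = +I_p ω_p + m v R = +(0.3371)(6.77) + 0.2906 = 2.573 kg·m²/s.
After sticking, I_f = I_p + m R² = 0.3371 + (0.0559)(0.452)² = 0.3485 kg·m².
ω_f = L_i / I_f = 2.573 / 0.3485 = 7.382 rad/s.

|ω_f| ≈ 7.38 rad/s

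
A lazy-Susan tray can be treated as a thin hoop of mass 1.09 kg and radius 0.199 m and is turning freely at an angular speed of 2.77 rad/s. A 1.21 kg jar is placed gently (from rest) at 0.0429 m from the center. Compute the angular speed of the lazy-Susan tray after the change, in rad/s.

The added mass arrives with no angular momentum about the center, and any external torque about the center is negligible, so the system's angular momentum is conserved.
I_p = (1.09)(0.199)² = 0.04317 kg·m².
Added inertia Σmr² = (1.21)(0.0429)² = 0.002227 kg·m²; I_f = 0.04317 + 0.002227 = 0.04539 kg·m².
ω_f = I_p ω_i / I_f = (0.04317)(2.77) / 0.04539 = 2.634 rad/s.

ω_f ≈ 2.63 rad/s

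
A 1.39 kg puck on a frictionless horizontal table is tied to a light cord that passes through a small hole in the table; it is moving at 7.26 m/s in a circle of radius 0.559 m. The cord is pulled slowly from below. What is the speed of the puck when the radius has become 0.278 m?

The only horizontal force on the mass is along the cord (radial), so it exerts no torque about the hole and angular momentum m v r is conserved.
v₂ = v₁ r₁ / r₂ = (7.26)(0.559) / (0.278) = 14.60 m/s.

v₂ ≈ 14.6 m/s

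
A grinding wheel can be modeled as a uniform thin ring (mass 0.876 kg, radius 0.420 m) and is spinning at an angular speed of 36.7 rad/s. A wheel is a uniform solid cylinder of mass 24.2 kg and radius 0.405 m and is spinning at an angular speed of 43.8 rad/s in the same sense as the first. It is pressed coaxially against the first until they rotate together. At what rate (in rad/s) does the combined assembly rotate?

|ω_f| ≈ 43.3 rad/s

The coupling torques are internal; angular momentum about the shared axis is conserved.
Moments of inertia: I_A = (0.876)(0.420)² = 0.1545 kg·m²; I_B = ½(24.2)(0.405)² = 1.985 kg·m².
Taking A's sense as positive: L = (0.1545)(36.7) + (1.985)(43.8) = 92.60 kg·m²·rad/s.
Combined I = 0.1545 + 1.985 = 2.139 kg·m².
ω_f = L / I = 92.60 / 2.139 = 43.29 rad/s.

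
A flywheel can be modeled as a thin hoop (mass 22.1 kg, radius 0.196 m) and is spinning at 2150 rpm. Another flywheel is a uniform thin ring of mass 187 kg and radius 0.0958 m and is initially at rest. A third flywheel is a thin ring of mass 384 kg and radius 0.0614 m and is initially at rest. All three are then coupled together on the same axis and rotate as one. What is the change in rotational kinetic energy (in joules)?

ΔKE ≈ -17000 J

No external torque acts about the common axis, so total angular momentum is conserved.
Moments of inertia: I_A = (22.1)(0.196)² = 0.8490 kg·m²; I_B = (187)(0.0958)² = 1.716 kg·m²; I_C = (384)(0.0614)² = 1.448 kg·m².
Taking A's sense as positive: L = (0.8490)(2150) = 1825 kg·m²·rpm.
Combined I = 0.8490 + 1.716 + 1.448 = 4.013 kg·m².
ω_f = L / I = 1825 / 4.013 = 454.9 rpm.
KE_i = ½ΣIω² = 21520 J; KE_f = ½(4.013)(47.63)² = 4553 J.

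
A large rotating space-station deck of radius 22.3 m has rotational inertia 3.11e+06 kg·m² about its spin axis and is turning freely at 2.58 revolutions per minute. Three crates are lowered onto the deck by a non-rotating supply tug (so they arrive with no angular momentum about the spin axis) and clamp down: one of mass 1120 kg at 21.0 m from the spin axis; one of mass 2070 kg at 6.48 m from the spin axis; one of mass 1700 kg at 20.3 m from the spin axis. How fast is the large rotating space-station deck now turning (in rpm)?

No external torque acts about the spin axis; L_before = L_after.
Added inertia Σmr² = (1120)(21.0)² + (2070)(6.48)² + (1700)(20.3)² = 1.281e+06 kg·m²; I_f = 3.110e+06 + 1.281e+06 = 4.391e+06 kg·m².
ω_f = I_p ω_i / I_f = (3.110e+06)(2.58) / 4.391e+06 = 1.827 rpm.

ω_f ≈ 1.83 rpm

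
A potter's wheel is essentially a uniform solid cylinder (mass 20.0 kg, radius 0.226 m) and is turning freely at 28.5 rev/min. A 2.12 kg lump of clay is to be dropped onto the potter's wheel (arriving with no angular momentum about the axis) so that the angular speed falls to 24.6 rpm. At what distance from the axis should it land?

r ≈ 0.195 m

No external torque acts about the axis; L_before = L_after.
I_p = ½(20.0)(0.226)² = 0.5108 kg·m².
I_p ω_i = (I_p + m r²) ω_f ⇒ m r² = I_p(ω_i/ω_f − 1) = 0.5108(28.5/24.6 − 1) = 0.08097 kg·m².
r = √(0.08097/2.12) = 0.1954 m.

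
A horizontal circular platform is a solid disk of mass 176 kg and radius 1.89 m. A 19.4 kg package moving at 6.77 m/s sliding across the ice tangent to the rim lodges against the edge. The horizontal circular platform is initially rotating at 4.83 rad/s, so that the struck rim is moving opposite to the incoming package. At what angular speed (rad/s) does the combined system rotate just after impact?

About the central axle the impulsive forces during the collision are internal, so angular momentum about that axis is conserved.
I_p = ½(176)(1.89)² = 314.3 kg·m². Taking the sense of the package's angular momentum as positive, L_{package} = m v R = (19.4)(6.77)(1.89) = 248.2 kg·m²/s.
L_i = −I_p ω_p + m v R = −(314.3)(4.83) + 248.2 = -1270 kg·m²/s.
After sticking, I_f = I_p + m R² = 314.3 + (19.4)(1.89)² = 383.6 kg·m².
ω_f = L_i / I_f = -1270 / 383.6 = -3.311 rad/s.

|ω_f| ≈ 3.31 rad/s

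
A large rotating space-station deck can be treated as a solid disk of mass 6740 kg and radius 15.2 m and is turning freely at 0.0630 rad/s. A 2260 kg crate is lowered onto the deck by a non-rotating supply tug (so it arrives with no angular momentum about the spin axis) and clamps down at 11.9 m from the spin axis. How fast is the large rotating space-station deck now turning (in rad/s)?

ω_f ≈ 0.0446 rad/s

No external torque acts about the spin axis; L_before = L_after.
I_p = ½(6740)(15.2)² = 7.786e+05 kg·m².
Added inertia Σmr² = (2260)(11.9)² = 3.200e+05 kg·m²; I_f = 7.786e+05 + 3.200e+05 = 1.099e+06 kg·m².
ω_f = I_p ω_i / I_f = (7.786e+05)(0.0630) / 1.099e+06 = 0.04465 rad/s.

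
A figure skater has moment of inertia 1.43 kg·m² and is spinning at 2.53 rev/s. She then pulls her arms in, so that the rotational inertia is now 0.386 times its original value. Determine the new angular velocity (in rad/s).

ω₂ ≈ 41.2 rad/s

No external torque acts about the spin axis, so angular momentum is conserved.
I₂ = 0.386 × 1.43 = 0.5520 kg·m².
ω₂ = I₁ω₁ / I₂ = (1.430)(2.53 rev/s) / (0.5520) = 6.554 rev/s = 41.18 rad/s.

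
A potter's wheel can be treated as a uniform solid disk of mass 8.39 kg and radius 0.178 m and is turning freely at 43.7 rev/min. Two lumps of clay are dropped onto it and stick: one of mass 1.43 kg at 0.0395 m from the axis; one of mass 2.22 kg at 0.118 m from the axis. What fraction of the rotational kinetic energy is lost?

fraction ≈ 0.200

The added mass arrives with no angular momentum about the axis, and any external torque about the axis is negligible, so the system's angular momentum is conserved.
I_p = ½(8.39)(0.178)² = 0.1329 kg·m².
Added inertia Σmr² = (1.43)(0.0395)² + (2.22)(0.118)² = 0.03314 kg·m²; I_f = 0.1329 + 0.03314 = 0.1661 kg·m².
ω_f = I_p ω_i / I_f = (0.1329)(43.7) / 0.1661 = 34.98 rpm.
KE_i = ½(0.1329)(4.576 rad/s)² = 1.392 J; KE_f = ½(0.1661)(3.663)² = 1.114 J.
Fraction lost = 0.1996.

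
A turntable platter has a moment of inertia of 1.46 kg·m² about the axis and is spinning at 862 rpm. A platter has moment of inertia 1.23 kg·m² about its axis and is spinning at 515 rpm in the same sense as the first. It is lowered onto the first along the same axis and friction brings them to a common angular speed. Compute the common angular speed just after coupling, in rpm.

|ω_f| ≈ 703 rpm

The coupling torques are internal; angular momentum about the shared axis is conserved.
Taking A's sense as positive: L = (1.460)(862) + (1.230)(515) = 1892 kg·m²·rpm.
Combined I = 1.460 + 1.230 = 2.690 kg·m².
ω_f = L / I = 1892 / 2.690 = 703.3 rpm.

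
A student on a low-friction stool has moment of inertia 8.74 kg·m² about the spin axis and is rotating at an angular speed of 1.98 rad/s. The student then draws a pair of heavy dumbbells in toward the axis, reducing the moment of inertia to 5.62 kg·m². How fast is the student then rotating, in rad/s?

ω₂ ≈ 3.08 rad/s

No external torque acts about the spin axis, so angular momentum is conserved.
ω₂ = I₁ω₁ / I₂ = (8.740)(1.98 rad/s) / (5.620) = 3.079 rad/s.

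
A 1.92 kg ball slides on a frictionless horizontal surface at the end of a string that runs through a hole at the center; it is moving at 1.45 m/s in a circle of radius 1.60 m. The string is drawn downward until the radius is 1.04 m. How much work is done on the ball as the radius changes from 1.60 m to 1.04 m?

W ≈ 2.76 J

The only horizontal force on the mass is along the cord (radial), so it exerts no torque about the hole and angular momentum m v r is conserved.
v₂ = v₁ r₁ / r₂ = (1.45)(1.60) / (1.04) = 2.231 m/s.
W = ΔKE = ½m(v₂² − v₁²) = 2.759 J.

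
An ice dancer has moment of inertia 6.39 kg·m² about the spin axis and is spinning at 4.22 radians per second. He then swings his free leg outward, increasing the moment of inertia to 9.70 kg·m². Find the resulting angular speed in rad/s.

No external torque acts about the spin axis, so angular momentum is conserved.
ω₂ = I₁ω₁ / I₂ = (6.390)(4.22 rad/s) / (9.700) = 2.780 rad/s.

ω₂ ≈ 2.78 rad/s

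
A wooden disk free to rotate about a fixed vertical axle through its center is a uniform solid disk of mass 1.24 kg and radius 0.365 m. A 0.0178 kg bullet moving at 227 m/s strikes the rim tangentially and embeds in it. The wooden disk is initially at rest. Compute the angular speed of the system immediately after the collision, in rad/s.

About the axle the impulsive forces during the collision are internal, so angular momentum about that axis is conserved.
I_p = ½(1.24)(0.365)² = 0.08260 kg·m². Taking the sense of the bullet's angular momentum as positive, L_{bullet} = m v R = (0.0178)(227)(0.365) = 1.475 kg·m²/s.
L_i = 0 + 1.475 = 1.475 kg·m²/s.
After sticking, I_f = I_p + m R² = 0.08260 + (0.0178)(0.365)² = 0.08497 kg·m².
ω_f = L_i / I_f = 1.475 / 0.08497 = 17.36 rad/s.

|ω_f| ≈ 17.4 rad/s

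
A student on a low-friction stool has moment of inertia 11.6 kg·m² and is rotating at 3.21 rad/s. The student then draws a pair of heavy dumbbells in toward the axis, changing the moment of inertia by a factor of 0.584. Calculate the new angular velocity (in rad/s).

Angular momentum about the spin axis is conserved since the torque about it is zero.
I₂ = 0.584 × 11.6 = 6.774 kg·m².
ω₂ = I₁ω₁ / I₂ = (11.60)(3.21 rad/s) / (6.774) = 5.497 rad/s.

ω₂ ≈ 5.50 rad/s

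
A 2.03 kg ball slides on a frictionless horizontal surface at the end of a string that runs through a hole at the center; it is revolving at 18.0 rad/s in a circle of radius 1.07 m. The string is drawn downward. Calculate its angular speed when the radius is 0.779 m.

ω₂ ≈ 34.0 rad/s

The constraining force is radial, so m r² ω about the center is conserved.
ω₂ = ω₁ (r₁/r₂)² = (18.0)(1.07/0.779)² = 33.96 rad/s.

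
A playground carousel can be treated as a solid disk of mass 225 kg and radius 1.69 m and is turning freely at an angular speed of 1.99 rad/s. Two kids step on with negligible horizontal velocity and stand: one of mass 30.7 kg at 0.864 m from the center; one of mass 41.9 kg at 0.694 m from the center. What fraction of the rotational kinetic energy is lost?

fraction ≈ 0.118

The added mass arrives with no angular momentum about the center, and any external torque about the center is negligible, so the system's angular momentum is conserved.
I_p = ½(225)(1.69)² = 321.3 kg·m².
Added inertia Σmr² = (30.7)(0.864)² + (41.9)(0.694)² = 43.10 kg·m²; I_f = 321.3 + 43.10 = 364.4 kg·m².
ω_f = I_p ω_i / I_f = (321.3)(1.99) / 364.4 = 1.755 rad/s.
KE_i = ½(321.3)(1.990 rad/s)² = 636.2 J; KE_f = ½(364.4)(1.755)² = 561.0 J.
Fraction lost = 0.1183.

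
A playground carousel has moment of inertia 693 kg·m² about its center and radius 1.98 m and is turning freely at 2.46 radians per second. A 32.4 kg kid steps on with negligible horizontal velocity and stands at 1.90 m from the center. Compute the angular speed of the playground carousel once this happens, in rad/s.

No external torque acts about the center; L_before = L_after.
Added inertia Σmr² = (32.4)(1.90)² = 117.0 kg·m²; I_f = 693.0 + 117.0 = 810.0 kg·m².
ω_f = I_p ω_i / I_f = (693.0)(2.46) / 810.0 = 2.105 rad/s.

ω_f ≈ 2.10 rad/s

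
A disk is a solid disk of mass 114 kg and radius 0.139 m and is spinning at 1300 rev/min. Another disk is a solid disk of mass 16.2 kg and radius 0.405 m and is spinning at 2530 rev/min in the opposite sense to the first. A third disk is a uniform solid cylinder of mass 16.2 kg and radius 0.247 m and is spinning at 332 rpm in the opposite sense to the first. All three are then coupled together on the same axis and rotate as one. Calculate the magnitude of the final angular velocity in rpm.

The coupling torques are internal; angular momentum about the shared axis is conserved.
Moments of inertia: I_A = ½(114)(0.139)² = 1.101 kg·m²; I_B = ½(16.2)(0.405)² = 1.329 kg·m²; I_C = ½(16.2)(0.247)² = 0.4942 kg·m².
Taking A's sense as positive: L = (1.101)(1300) − (1.329)(2530) − (0.4942)(332) = -2094 kg·m²·rpm.
Combined I = 1.101 + 1.329 + 0.4942 = 2.924 kg·m².
ω_f = L / I = -2094 / 2.924 = -716.0 rpm.

|ω_f| ≈ 716 rpm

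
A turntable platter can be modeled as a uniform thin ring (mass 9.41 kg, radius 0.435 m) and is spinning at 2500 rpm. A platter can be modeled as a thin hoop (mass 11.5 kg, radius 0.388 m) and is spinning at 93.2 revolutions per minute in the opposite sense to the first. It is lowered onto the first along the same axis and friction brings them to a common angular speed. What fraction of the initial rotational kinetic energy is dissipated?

No external torque acts about the common axis, so total angular momentum is conserved.
Moments of inertia: I_A = (9.41)(0.435)² = 1.781 kg·m²; I_B = (11.5)(0.388)² = 1.731 kg·m².
Taking A's sense as positive: L = (1.781)(2500) − (1.731)(93.2) = 4290 kg·m²·rpm.
Combined I = 1.781 + 1.731 = 3.512 kg·m².
ω_f = L / I = 4290 / 3.512 = 1222 rpm.
KE_i = ½ΣIω² = 61100 J; KE_f = ½(3.512)(127.9)² = 28740 J.
Fraction dissipated = (KE_i − KE_f)/KE_i = 0.5297.

fraction ≈ 0.530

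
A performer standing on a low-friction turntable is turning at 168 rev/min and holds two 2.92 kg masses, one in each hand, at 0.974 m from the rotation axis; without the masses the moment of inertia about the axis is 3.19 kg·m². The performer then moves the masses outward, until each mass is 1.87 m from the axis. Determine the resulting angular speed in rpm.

Angular momentum about the spin axis is conserved since the torque about it is zero.
I₁ = 3.19 + 2(2.92)(0.974)² = 8.730 kg·m²; I₂ = 3.19 + 2(2.92)(1.87)² = 23.61 kg·m².
ω₂ = I₁ω₁ / I₂ = (8.730)(168 rpm) / (23.61) = 62.12 rpm.

ω₂ ≈ 62.1 rpm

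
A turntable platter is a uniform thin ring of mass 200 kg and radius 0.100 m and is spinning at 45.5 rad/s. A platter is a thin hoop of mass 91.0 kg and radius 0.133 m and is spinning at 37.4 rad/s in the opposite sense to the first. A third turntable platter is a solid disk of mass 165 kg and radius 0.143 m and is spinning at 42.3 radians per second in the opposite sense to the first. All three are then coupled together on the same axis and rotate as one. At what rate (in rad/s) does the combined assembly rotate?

No external torque acts about the common axis, so total angular momentum is conserved.
Moments of inertia: I_A = (200)(0.100)² = 2.000 kg·m²; I_B = (91.0)(0.133)² = 1.610 kg·m²; I_C = ½(165)(0.143)² = 1.687 kg·m².
Taking A's sense as positive: L = (2.000)(45.5) − (1.610)(37.4) − (1.687)(42.3) = -40.56 kg·m²·rad/s.
Combined I = 2.000 + 1.610 + 1.687 = 5.297 kg·m².
ω_f = L / I = -40.56 / 5.297 = -7.658 rad/s.

|ω_f| ≈ 7.66 rad/s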